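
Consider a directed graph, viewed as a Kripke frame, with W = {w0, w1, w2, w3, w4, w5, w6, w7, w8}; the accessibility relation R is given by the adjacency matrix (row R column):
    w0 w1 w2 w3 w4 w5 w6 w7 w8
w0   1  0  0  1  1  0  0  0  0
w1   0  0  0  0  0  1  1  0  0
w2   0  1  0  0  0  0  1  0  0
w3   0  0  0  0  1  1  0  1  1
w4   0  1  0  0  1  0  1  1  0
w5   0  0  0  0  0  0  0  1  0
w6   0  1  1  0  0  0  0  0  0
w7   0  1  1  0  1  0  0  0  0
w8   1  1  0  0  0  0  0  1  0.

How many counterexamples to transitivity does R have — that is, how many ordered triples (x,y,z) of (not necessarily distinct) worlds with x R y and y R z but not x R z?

37

Enumerating: (w0,w3,w5), (w0,w3,w7), (w0,w3,w8), (w0,w4,w1), (w0,w4,w6), (w0,w4,w7), (w1,w5,w7), (w1,w6,w1), (w1,w6,w2), (w2,w1,w5), (w2,w6,w2), (w3,w4,w1), … and 25 more.
Total: 37.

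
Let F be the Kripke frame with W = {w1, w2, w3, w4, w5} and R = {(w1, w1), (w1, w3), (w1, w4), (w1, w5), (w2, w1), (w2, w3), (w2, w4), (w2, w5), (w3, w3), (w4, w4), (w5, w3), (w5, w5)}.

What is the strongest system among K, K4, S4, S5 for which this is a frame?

K4

Transitive (axiom 4): yes — every two-step R-path is closed by a direct edge.
Reflexive (axiom T): no — w2 is not related to itself.
Euclidean (axiom 5): no — w1 R w3 and w1 R w4, but not w3 R w4.
So F validates K, K4; S4 would additionally require R to be reflexive. The strongest is K4.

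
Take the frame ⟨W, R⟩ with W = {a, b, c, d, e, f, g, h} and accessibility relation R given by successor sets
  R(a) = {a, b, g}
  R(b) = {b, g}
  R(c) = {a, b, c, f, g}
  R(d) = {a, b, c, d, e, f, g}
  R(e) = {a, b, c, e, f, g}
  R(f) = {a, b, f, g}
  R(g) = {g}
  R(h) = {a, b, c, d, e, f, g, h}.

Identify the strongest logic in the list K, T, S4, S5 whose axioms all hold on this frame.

Reflexive (axiom T): yes — every world is R-related to itself.
Transitive (axiom 4): yes — every two-step R-path is closed by a direct edge.
Euclidean (axiom 5): no — a R g and a R b, but not g R b.
So F validates K, T, S4; S5 would additionally require R to be Euclidean. The strongest is S4.

S4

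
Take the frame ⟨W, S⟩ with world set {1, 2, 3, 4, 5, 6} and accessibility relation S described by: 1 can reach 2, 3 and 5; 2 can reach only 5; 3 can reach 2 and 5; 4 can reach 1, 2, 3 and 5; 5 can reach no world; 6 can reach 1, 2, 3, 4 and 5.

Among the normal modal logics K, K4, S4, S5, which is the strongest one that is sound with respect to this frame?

K4

Transitive (axiom 4): yes — every two-step S-path is closed by a direct edge.
Reflexive (axiom T): no — 1 is not related to itself.
Euclidean (axiom 5): no — 1 S 2 and 1 S 3, but not 2 S 3.
So F validates K, K4; S4 would additionally require S to be reflexive. The strongest is K4.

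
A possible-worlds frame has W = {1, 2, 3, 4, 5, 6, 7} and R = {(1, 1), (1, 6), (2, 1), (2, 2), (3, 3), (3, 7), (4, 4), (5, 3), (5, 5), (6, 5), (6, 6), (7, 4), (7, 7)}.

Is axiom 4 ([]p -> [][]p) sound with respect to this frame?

No

By correspondence theory, 4 is valid on a frame iff R is transitive.
Transitive: no — 1 R 6 and 6 R 5, but not 1 R 5.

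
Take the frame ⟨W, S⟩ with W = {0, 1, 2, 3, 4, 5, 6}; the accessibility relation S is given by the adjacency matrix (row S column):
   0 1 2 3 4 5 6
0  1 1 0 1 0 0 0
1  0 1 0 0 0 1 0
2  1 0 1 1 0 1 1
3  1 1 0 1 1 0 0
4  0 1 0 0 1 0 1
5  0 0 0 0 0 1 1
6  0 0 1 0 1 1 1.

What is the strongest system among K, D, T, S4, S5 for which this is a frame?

T

Serial (axiom D): yes — every world has a successor (e.g. 0 S 0).
Reflexive (axiom T): yes — every world is S-related to itself.
Transitive (axiom 4): no — 0 S 1 and 1 S 5, but not 0 S 5.
Euclidean (axiom 5): no — 0 S 1 and 0 S 3, but not 1 S 3.
So F validates K, D, T; S4 would additionally require S to be transitive. The strongest is T.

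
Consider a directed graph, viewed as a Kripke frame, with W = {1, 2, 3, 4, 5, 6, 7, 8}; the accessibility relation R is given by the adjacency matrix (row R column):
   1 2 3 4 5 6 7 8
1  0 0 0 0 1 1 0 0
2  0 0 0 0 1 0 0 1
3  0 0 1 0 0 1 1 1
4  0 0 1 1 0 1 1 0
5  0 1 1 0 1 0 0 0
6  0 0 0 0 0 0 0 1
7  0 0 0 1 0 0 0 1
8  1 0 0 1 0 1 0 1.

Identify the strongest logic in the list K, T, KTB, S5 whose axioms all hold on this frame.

Reflexive (axiom T): no — 1 is not related to itself.
Symmetric (axiom B): no — 1 R 5 but not 5 R 1.
Euclidean (axiom 5): no — 1 R 5 and 1 R 6, but not 5 R 6.
So F validates K; T would additionally require R to be reflexive. The strongest is K.

K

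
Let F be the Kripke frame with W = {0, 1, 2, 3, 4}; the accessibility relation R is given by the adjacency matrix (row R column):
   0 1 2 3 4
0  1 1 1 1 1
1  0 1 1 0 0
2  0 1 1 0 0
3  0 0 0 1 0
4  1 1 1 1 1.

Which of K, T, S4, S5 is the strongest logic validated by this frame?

Reflexive (axiom T): yes — every world is R-related to itself.
Transitive (axiom 4): yes — every two-step R-path is closed by a direct edge.
Euclidean (axiom 5): no — 0 R 1 and 0 R 3, but not 1 R 3.
So F validates K, T, S4; S5 would additionally require R to be Euclidean. The strongest is S4.

S4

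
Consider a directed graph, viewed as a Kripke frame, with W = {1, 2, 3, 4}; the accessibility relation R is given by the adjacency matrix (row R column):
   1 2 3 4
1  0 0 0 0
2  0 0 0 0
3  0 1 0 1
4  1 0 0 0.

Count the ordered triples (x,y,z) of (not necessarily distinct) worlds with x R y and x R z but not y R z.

Enumerating: (3,2,2), (3,2,4), (3,4,2), (3,4,4), (4,1,1).

5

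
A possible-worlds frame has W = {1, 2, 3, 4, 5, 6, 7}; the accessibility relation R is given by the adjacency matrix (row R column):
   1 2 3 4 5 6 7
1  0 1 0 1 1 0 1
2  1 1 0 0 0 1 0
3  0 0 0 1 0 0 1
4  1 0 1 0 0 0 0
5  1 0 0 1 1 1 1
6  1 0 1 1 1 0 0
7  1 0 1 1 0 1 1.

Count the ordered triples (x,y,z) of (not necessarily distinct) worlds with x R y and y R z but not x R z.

38

Enumerating: (1,2,1), (1,2,6), (1,4,1), (1,4,3), (1,5,1), (1,5,6), (1,7,1), (1,7,3), (1,7,6), (2,1,4), (2,1,5), (2,1,7), … and 26 more.
Total: 38.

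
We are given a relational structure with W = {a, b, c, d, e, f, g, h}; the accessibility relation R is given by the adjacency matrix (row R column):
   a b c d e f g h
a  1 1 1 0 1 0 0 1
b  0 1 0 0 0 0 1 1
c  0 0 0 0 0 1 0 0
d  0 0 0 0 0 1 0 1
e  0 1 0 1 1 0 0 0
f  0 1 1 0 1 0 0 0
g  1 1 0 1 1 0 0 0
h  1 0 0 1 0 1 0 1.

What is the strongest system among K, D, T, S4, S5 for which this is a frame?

D

Serial (axiom D): yes — every world has a successor (e.g. a R a).
Reflexive (axiom T): no — c is not related to itself.
Transitive (axiom 4): no — a R b and b R g, but not a R g.
Euclidean (axiom 5): no — a R b and a R c, but not b R c.
So F validates K, D; T would additionally require R to be reflexive. The strongest is D.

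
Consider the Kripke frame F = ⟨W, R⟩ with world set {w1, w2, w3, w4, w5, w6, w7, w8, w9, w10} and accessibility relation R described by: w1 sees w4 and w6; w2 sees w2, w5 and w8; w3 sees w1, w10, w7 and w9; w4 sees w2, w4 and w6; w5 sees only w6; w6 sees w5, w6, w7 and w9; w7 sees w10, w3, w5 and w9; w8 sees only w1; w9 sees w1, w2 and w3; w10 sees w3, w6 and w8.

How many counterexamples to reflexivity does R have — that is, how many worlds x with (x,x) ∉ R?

Enumerating: w1, w3, w5, w7, w8, w9, w10.

7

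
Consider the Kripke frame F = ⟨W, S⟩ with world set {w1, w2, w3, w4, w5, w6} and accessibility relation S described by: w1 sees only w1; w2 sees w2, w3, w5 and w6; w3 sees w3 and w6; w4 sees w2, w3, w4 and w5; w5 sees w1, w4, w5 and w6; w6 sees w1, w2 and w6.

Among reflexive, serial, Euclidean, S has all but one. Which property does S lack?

Euclidean

Reflexive: yes — every world is S-related to itself.
Serial: yes — every world has a successor (e.g. w1 S w1).
Euclidean: no — w2 S w3 and w2 S w5, but not w3 S w5.
Only Euclidean fails.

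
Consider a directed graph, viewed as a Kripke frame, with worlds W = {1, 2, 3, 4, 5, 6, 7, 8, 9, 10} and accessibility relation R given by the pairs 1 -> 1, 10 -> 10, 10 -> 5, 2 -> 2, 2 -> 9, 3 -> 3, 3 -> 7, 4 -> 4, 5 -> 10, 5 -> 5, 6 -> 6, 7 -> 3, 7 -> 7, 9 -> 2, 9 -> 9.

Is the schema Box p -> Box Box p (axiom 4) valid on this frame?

Axiom 4 corresponds to the accessibility relation being transitive.
Transitive: yes — every two-step R-path is closed by a direct edge.

Yes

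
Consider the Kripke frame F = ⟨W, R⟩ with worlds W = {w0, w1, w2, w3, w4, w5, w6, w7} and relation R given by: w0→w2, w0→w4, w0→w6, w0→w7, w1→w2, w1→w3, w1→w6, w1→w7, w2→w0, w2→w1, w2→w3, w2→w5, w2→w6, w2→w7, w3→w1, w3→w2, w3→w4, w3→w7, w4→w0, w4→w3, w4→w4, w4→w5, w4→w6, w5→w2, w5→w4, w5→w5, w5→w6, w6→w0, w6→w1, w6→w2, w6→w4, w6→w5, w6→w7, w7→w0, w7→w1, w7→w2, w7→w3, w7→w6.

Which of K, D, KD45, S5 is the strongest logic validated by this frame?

Serial (axiom D): yes — every world has a successor (e.g. w0 R w2).
Euclidean (axiom 5): no — w0 R w2 and w0 R w4, but not w2 R w4.
Transitive (axiom 4): no — w0 R w2 and w2 R w1, but not w0 R w1.
Reflexive (axiom T): no — w0 is not related to itself.
So F validates K, D; KD45 would additionally require R to be Euclidean and transitive. The strongest is D.

D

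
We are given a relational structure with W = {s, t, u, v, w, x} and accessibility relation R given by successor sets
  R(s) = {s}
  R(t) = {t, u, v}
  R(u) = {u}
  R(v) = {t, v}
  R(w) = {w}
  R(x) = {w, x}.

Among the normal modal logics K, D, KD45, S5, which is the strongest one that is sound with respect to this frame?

Serial (axiom D): yes — every world has a successor (e.g. s R s).
Euclidean (axiom 5): no — t R u and t R v, but not u R v.
Transitive (axiom 4): no — v R t and t R u, but not v R u.
Reflexive (axiom T): yes — every world is R-related to itself.
So F validates K, D; KD45 would additionally require R to be Euclidean and transitive. The strongest is D.

D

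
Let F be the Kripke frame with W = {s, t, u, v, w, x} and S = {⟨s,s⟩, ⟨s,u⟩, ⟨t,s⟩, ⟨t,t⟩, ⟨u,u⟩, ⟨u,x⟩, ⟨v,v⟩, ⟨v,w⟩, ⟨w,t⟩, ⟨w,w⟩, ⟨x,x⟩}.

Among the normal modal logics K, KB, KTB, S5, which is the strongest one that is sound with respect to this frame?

Symmetric (axiom B): no — s S u but not u S s.
Reflexive (axiom T): yes — every world is S-related to itself.
Euclidean (axiom 5): no — s S u and s S s, but not u S s.
So F validates K; KB would additionally require S to be symmetric. The strongest is K.

K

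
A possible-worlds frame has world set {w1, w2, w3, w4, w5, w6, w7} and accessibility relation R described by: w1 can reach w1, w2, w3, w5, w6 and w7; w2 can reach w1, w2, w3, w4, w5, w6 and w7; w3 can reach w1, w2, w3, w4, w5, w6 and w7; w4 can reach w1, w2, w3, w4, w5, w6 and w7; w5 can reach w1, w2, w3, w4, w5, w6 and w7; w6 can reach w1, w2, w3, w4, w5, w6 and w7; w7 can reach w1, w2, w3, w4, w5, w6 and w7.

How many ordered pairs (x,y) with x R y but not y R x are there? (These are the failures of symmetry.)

1

Enumerating: (w4,w1).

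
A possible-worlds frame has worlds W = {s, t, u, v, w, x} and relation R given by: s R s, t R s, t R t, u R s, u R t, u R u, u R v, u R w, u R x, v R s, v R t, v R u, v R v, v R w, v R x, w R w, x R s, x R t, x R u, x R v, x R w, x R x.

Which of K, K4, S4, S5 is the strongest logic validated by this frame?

S4

Transitive (axiom 4): yes — every two-step R-path is closed by a direct edge.
Reflexive (axiom T): yes — every world is R-related to itself.
Euclidean (axiom 5): no — u R s and u R t, but not s R t.
So F validates K, K4, S4; S5 would additionally require R to be Euclidean. The strongest is S4.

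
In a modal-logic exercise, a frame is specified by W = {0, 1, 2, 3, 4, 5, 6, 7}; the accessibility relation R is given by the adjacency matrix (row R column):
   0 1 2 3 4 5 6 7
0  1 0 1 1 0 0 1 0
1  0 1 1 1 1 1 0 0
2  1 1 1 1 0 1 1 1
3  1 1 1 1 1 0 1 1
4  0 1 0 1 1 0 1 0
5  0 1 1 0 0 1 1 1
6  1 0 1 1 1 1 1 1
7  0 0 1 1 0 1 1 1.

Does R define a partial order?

No

Reflexive: yes — every world is R-related to itself.
Transitive: no — 0 R 2 and 2 R 1, but not 0 R 1.
Antisymmetric: no — 0 R 2 and 2 R 0 with 0 ≠ 2.
So R is not a partial order.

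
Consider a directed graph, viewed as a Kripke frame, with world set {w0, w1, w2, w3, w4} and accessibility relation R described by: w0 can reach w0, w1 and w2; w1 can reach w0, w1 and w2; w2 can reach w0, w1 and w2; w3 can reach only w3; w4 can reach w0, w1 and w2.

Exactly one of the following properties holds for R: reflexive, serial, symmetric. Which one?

Reflexive: no — w4 is not related to itself.
Serial: yes — every world has a successor (e.g. w0 R w0).
Symmetric: no — w4 R w0 but not w0 R w4.
Only serial holds.

serial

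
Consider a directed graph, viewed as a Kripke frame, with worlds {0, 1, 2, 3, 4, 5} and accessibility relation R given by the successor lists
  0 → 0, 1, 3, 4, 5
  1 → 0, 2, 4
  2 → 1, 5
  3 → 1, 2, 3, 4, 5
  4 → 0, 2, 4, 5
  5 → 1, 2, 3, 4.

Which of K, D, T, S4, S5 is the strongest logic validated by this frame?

Serial (axiom D): yes — every world has a successor (e.g. 0 R 0).
Reflexive (axiom T): no — 1 is not related to itself.
Transitive (axiom 4): no — 0 R 1 and 1 R 2, but not 0 R 2.
Euclidean (axiom 5): no — 0 R 1 and 0 R 3, but not 1 R 3.
So F validates K, D; T would additionally require R to be reflexive. The strongest is D.

D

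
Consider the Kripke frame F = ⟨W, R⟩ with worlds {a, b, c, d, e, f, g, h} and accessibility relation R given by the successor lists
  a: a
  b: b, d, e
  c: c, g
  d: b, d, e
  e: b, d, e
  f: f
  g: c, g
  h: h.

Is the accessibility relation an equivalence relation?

Yes

Reflexive: yes — every world is R-related to itself.
Symmetric: yes — every pair in R has its reverse in R.
Transitive: yes — every two-step R-path is closed by a direct edge.
So R is an equivalence relation.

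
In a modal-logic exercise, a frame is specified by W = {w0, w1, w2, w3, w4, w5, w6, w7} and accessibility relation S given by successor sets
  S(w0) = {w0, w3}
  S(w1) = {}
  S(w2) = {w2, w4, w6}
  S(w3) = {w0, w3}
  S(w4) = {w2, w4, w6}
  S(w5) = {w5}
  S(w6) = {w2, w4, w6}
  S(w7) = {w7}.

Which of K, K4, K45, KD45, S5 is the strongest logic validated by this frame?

Transitive (axiom 4): yes — every two-step S-path is closed by a direct edge.
Euclidean (axiom 5): yes — any two successors of a common world are S-related.
Serial (axiom D): no — w1 has no S-successor.
Reflexive (axiom T): no — w1 is not related to itself.
So F validates K, K4, K45; KD45 would additionally require S to be serial. The strongest is K45.

K45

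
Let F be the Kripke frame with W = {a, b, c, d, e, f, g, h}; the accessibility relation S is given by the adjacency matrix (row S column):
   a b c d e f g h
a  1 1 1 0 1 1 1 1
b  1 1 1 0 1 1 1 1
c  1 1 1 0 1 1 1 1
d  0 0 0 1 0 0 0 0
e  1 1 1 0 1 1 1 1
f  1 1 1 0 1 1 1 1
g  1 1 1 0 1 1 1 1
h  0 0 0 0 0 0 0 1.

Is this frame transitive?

Yes

Transitive: yes — every two-step S-path is closed by a direct edge.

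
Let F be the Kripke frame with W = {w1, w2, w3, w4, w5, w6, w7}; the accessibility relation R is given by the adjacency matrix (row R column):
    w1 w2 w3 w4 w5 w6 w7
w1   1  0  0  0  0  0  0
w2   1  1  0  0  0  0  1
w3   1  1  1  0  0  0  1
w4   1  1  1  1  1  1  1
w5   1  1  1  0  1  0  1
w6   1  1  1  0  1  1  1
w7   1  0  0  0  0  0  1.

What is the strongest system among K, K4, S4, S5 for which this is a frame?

Transitive (axiom 4): yes — every two-step R-path is closed by a direct edge.
Reflexive (axiom T): yes — every world is R-related to itself.
Euclidean (axiom 5): no — w2 R w1 and w2 R w7, but not w1 R w7.
So F validates K, K4, S4; S5 would additionally require R to be Euclidean. The strongest is S4.

S4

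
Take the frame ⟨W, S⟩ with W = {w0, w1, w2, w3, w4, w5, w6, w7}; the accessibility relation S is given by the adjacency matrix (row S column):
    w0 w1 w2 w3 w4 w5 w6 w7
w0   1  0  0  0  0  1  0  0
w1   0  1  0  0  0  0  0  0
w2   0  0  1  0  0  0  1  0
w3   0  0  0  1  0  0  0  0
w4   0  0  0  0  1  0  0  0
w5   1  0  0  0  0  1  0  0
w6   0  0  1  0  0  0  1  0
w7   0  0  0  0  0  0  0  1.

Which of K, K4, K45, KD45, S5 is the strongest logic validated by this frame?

S5

Transitive (axiom 4): yes — every two-step S-path is closed by a direct edge.
Euclidean (axiom 5): yes — any two successors of a common world are S-related.
Serial (axiom D): yes — every world has a successor (e.g. w0 S w0).
Reflexive (axiom T): yes — every world is S-related to itself.
So F validates K, K4, K45, KD45, S5. The strongest is S5.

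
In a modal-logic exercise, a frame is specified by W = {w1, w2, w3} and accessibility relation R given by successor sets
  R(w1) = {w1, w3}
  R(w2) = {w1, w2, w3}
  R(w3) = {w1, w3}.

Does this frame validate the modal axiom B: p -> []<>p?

No

Axiom B corresponds to the accessibility relation being symmetric.
Symmetric: no — w2 R w1 but not w1 R w2.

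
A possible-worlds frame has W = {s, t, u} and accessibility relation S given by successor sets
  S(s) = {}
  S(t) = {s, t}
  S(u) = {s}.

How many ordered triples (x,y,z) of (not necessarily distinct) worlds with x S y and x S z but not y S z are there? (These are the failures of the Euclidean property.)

Enumerating: (t,s,s), (t,s,t), (u,s,s).

3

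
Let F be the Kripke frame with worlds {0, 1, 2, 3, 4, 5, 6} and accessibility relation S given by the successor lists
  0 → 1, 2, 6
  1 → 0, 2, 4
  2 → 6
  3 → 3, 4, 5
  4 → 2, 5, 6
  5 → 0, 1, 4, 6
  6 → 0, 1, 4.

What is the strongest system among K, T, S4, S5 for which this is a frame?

Reflexive (axiom T): no — 0 is not related to itself.
Transitive (axiom 4): no — 0 S 1 and 1 S 4, but not 0 S 4.
Euclidean (axiom 5): no — 0 S 1 and 0 S 6, but not 1 S 6.
So F validates K; T would additionally require S to be reflexive. The strongest is K.

K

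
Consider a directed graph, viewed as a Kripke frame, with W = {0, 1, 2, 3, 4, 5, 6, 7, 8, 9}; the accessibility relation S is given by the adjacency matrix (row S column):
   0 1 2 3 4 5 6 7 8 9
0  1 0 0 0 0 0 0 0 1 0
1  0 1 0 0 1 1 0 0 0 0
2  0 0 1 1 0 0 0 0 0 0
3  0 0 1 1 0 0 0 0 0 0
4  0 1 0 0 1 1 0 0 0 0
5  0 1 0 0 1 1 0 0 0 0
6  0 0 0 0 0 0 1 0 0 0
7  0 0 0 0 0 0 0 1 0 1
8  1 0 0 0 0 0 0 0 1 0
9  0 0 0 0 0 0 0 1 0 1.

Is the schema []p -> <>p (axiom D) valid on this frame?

The schema D characterises exactly the serial frames.
Serial: yes — every world has a successor (e.g. 0 S 0).

Yes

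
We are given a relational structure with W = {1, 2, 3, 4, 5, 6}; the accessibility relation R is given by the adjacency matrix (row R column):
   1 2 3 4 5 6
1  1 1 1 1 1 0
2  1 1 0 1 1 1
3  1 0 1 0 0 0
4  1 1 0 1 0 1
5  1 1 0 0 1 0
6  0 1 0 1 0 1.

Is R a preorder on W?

Reflexive: yes — every world is R-related to itself.
Transitive: no — 1 R 2 and 2 R 6, but not 1 R 6.
So R is not a preorder.

No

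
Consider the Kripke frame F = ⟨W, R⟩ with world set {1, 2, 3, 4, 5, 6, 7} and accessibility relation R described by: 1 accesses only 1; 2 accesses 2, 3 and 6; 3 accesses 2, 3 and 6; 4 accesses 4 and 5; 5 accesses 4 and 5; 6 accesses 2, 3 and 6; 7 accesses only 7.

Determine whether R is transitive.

Yes

Transitive: yes — every two-step R-path is closed by a direct edge.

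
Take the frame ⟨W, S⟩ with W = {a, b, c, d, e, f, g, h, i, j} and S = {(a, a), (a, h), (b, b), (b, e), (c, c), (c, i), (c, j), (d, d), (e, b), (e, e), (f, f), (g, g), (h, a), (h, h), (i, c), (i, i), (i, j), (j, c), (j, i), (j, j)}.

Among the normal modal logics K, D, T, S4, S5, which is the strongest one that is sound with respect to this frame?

S5

Serial (axiom D): yes — every world has a successor (e.g. a S a).
Reflexive (axiom T): yes — every world is S-related to itself.
Transitive (axiom 4): yes — every two-step S-path is closed by a direct edge.
Euclidean (axiom 5): yes — any two successors of a common world are S-related.
So F validates K, D, T, S4, S5. The strongest is S5.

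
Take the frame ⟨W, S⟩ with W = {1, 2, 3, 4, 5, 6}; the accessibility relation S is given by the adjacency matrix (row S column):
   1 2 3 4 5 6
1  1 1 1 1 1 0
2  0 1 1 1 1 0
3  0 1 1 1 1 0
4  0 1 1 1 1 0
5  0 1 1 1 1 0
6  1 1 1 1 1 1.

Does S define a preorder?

Yes

Reflexive: yes — every world is S-related to itself.
Transitive: yes — every two-step S-path is closed by a direct edge.
So S is a preorder.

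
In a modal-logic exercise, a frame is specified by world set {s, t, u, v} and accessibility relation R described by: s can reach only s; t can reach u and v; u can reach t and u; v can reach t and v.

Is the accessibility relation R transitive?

Transitive: no — u R t and t R v, but not u R v.

No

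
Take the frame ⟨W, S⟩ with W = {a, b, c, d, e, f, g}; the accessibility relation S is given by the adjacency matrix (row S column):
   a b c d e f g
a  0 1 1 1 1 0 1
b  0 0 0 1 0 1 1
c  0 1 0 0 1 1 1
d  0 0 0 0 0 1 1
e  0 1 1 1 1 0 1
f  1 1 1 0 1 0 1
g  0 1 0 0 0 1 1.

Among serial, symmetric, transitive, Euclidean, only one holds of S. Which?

serial

Serial: yes — every world has a successor (e.g. a S b).
Symmetric: no — a S b but not b S a.
Transitive: no — a S b and b S f, but not a S f.
Euclidean: no — a S b and a S c, but not b S c.
Only serial holds.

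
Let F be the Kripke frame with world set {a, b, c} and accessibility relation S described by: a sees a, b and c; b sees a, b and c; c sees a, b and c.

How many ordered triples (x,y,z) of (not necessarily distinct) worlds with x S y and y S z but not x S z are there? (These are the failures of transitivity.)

S is transitive; there are no such tuples.

0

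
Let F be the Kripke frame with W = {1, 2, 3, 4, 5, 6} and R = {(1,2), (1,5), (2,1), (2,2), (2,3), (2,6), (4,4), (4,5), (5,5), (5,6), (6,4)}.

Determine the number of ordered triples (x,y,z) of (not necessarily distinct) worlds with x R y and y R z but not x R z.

Enumerating: (1,2,1), (1,2,3), (1,2,6), (1,5,6), (2,1,5), (2,6,4), (4,5,6), (5,6,4), (6,4,5).

9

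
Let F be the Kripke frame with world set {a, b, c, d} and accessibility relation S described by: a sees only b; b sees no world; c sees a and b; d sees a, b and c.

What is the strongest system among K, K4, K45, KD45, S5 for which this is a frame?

K4

Transitive (axiom 4): yes — every two-step S-path is closed by a direct edge.
Euclidean (axiom 5): no — c S b and c S a, but not b S a.
Serial (axiom D): no — b has no S-successor.
Reflexive (axiom T): no — a is not related to itself.
So F validates K, K4; K45 would additionally require S to be Euclidean. The strongest is K4.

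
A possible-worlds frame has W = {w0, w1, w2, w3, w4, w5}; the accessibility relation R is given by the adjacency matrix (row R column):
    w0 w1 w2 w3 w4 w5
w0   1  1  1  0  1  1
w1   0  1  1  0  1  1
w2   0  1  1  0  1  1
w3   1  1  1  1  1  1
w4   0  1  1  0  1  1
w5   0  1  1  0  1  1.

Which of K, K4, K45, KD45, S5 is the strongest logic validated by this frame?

Transitive (axiom 4): yes — every two-step R-path is closed by a direct edge.
Euclidean (axiom 5): no — w3 R w1 and w3 R w0, but not w1 R w0.
Serial (axiom D): yes — every world has a successor (e.g. w0 R w0).
Reflexive (axiom T): yes — every world is R-related to itself.
So F validates K, K4; K45 would additionally require R to be Euclidean. The strongest is K4.

K4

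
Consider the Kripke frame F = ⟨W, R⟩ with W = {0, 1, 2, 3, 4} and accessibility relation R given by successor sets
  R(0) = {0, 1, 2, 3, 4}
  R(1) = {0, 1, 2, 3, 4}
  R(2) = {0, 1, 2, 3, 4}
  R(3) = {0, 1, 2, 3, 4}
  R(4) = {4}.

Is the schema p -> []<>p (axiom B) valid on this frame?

No

The schema B characterises exactly the symmetric frames.
Symmetric: no — 0 R 4 but not 4 R 0.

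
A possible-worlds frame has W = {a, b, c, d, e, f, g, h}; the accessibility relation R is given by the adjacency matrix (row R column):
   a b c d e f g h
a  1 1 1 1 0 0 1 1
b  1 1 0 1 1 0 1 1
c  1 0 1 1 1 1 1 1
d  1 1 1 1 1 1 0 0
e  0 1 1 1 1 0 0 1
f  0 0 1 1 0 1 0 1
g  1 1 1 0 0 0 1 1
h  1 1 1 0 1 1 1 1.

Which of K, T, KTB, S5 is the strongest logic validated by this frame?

Reflexive (axiom T): yes — every world is R-related to itself.
Symmetric (axiom B): yes — every pair in R has its reverse in R.
Euclidean (axiom 5): no — a R b and a R c, but not b R c.
So F validates K, T, KTB; S5 would additionally require R to be Euclidean. The strongest is KTB.

KTB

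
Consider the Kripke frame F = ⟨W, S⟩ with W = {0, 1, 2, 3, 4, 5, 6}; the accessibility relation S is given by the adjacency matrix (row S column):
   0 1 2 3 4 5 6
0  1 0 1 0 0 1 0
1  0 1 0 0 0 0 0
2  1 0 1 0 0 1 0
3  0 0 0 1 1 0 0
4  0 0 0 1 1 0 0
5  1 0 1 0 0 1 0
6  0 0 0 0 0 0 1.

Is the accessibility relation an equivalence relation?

Reflexive: yes — every world is S-related to itself.
Symmetric: yes — every pair in S has its reverse in S.
Transitive: yes — every two-step S-path is closed by a direct edge.
So S is an equivalence relation.

Yes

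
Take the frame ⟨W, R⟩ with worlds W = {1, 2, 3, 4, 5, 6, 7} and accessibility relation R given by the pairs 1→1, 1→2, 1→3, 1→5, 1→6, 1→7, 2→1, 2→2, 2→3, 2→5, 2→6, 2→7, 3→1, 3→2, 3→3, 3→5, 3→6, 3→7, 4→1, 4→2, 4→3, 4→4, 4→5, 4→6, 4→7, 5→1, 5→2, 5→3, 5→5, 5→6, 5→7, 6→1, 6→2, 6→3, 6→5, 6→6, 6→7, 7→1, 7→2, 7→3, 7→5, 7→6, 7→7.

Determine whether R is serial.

Yes

Serial: yes — every world has a successor (e.g. 1 R 1).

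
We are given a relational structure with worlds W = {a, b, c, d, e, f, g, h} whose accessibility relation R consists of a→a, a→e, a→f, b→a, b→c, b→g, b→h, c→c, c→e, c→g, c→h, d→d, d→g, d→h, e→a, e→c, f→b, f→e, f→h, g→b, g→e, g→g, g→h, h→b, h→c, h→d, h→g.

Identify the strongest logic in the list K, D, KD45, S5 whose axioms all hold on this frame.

Serial (axiom D): yes — every world has a successor (e.g. a R a).
Euclidean (axiom 5): no — a R e and a R f, but not e R f.
Transitive (axiom 4): no — a R e and e R c, but not a R c.
Reflexive (axiom T): no — b is not related to itself.
So F validates K, D; KD45 would additionally require R to be Euclidean and transitive. The strongest is D.

D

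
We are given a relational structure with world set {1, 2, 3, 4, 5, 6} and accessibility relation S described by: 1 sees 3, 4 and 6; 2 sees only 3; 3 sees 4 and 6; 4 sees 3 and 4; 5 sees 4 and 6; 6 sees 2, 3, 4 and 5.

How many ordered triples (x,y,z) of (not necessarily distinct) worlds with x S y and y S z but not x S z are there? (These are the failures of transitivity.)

Enumerating: (1,6,2), (1,6,5), (2,3,4), (2,3,6), (3,4,3), (3,6,2), (3,6,3), (3,6,5), (4,3,6), (5,4,3), (5,6,2), (5,6,3), (5,6,5), (6,3,6), (6,5,6).

15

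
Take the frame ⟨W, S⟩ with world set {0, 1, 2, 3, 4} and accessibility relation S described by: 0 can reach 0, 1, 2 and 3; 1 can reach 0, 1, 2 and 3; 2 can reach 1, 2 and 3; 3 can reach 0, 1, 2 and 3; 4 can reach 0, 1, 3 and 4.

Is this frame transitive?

Transitive: no — 2 S 1 and 1 S 0, but not 2 S 0.

No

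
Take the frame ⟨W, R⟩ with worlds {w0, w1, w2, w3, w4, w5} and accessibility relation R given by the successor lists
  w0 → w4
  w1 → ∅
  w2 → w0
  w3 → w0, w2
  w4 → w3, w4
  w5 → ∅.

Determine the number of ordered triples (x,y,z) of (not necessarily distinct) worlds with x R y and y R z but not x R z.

5

Enumerating: (w0,w4,w3), (w2,w0,w4), (w3,w0,w4), (w4,w3,w0), (w4,w3,w2).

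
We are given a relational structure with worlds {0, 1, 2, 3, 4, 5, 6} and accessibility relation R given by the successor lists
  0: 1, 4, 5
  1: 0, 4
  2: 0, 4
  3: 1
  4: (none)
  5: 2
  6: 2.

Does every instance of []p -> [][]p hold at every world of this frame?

No

By correspondence theory, 4 is valid on a frame iff R is transitive.
Transitive: no — 0 R 5 and 5 R 2, but not 0 R 2.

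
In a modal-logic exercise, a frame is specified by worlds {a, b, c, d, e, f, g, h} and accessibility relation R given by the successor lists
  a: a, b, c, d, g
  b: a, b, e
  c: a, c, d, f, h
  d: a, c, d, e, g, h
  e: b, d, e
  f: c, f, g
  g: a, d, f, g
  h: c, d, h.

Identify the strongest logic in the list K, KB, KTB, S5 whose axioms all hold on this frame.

Symmetric (axiom B): yes — every pair in R has its reverse in R.
Reflexive (axiom T): yes — every world is R-related to itself.
Euclidean (axiom 5): no — a R b and a R c, but not b R c.
So F validates K, KB, KTB; S5 would additionally require R to be Euclidean. The strongest is KTB.

KTB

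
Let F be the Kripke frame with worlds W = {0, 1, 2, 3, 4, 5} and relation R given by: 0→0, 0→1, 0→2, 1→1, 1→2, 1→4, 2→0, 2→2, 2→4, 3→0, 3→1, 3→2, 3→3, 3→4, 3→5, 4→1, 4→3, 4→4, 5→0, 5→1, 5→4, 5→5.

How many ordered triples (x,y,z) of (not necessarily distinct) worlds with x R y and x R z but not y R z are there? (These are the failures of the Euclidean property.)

28

Enumerating: (0,1,0), (0,2,1), (1,2,1), (1,4,2), (2,0,4), (2,4,0), (2,4,2), (3,0,3), (3,0,4), (3,0,5), (3,1,0), (3,1,3), … and 16 more.
Total: 28.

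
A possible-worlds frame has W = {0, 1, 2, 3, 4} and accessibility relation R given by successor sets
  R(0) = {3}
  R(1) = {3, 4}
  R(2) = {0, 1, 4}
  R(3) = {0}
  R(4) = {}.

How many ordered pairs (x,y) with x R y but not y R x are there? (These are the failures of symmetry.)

Enumerating: (1,3), (1,4), (2,0), (2,1), (2,4).

5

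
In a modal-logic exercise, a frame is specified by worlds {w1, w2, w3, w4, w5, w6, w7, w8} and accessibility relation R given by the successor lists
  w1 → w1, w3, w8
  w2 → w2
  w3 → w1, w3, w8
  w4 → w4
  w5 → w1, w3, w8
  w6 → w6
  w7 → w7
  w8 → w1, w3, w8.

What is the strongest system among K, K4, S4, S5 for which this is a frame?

Transitive (axiom 4): yes — every two-step R-path is closed by a direct edge.
Reflexive (axiom T): no — w5 is not related to itself.
Euclidean (axiom 5): yes — any two successors of a common world are R-related.
So F validates K, K4; S4 would additionally require R to be reflexive. The strongest is K4.

K4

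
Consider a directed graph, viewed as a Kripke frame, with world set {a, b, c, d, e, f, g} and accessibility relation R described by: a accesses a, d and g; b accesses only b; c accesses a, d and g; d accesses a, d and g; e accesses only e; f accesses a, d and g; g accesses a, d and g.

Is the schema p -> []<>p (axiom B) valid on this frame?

No

Axiom B corresponds to the accessibility relation being symmetric.
Symmetric: no — c R a but not a R c.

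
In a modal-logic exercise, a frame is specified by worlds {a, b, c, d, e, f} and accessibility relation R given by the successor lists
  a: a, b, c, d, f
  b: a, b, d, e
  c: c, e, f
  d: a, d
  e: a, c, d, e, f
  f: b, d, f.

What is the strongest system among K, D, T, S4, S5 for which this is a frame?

T

Serial (axiom D): yes — every world has a successor (e.g. a R a).
Reflexive (axiom T): yes — every world is R-related to itself.
Transitive (axiom 4): no — a R b and b R e, but not a R e.
Euclidean (axiom 5): no — a R b and a R c, but not b R c.
So F validates K, D, T; S4 would additionally require R to be transitive. The strongest is T.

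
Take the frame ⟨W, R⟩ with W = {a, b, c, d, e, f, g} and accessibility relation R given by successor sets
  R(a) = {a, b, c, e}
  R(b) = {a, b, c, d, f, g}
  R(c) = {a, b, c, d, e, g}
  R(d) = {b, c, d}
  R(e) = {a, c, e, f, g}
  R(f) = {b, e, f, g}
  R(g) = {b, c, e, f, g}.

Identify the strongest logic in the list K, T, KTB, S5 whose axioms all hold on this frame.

KTB

Reflexive (axiom T): yes — every world is R-related to itself.
Symmetric (axiom B): yes — every pair in R has its reverse in R.
Euclidean (axiom 5): no — a R b and a R e, but not b R e.
So F validates K, T, KTB; S5 would additionally require R to be Euclidean. The strongest is KTB.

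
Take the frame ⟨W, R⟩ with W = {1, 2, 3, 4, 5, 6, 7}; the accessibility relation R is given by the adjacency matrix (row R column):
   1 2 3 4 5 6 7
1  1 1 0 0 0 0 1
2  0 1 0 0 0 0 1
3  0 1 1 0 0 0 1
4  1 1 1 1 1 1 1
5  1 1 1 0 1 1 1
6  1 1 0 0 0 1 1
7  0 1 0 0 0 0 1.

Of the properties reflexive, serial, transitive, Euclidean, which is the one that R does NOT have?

Euclidean

Reflexive: yes — every world is R-related to itself.
Serial: yes — every world has a successor (e.g. 1 R 1).
Transitive: yes — every two-step R-path is closed by a direct edge.
Euclidean: no — 4 R 1 and 4 R 3, but not 1 R 3.
Only Euclidean fails.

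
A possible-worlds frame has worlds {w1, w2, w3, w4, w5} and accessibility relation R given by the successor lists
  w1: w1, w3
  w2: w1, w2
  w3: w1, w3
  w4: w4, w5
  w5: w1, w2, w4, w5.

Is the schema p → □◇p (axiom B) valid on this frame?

No

Axiom B corresponds to the accessibility relation being symmetric.
Symmetric: no — w2 R w1 but not w1 R w2.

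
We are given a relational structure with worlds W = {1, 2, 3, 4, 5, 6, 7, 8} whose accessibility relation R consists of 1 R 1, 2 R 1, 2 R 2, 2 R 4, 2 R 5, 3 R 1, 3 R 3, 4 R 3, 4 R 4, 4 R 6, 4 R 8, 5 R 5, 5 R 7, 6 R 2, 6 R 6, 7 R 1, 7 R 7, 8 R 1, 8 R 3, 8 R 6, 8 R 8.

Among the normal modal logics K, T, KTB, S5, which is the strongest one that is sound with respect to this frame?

T

Reflexive (axiom T): yes — every world is R-related to itself.
Symmetric (axiom B): no — 2 R 1 but not 1 R 2.
Euclidean (axiom 5): no — 2 R 1 and 2 R 4, but not 1 R 4.
So F validates K, T; KTB would additionally require R to be symmetric. The strongest is T.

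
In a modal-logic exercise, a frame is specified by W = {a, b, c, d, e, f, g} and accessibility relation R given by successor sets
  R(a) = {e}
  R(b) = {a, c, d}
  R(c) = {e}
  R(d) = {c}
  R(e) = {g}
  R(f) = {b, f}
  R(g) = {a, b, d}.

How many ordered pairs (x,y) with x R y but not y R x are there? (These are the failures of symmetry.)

11

Enumerating: (a,e), (b,a), (b,c), (b,d), (c,e), (d,c), (e,g), (f,b), (g,a), (g,b), (g,d).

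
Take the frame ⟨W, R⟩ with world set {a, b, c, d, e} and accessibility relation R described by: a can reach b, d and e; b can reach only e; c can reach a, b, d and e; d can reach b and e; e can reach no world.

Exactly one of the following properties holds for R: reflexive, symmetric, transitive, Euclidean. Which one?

Reflexive: no — a is not related to itself.
Symmetric: no — a R b but not b R a.
Transitive: yes — every two-step R-path is closed by a direct edge.
Euclidean: no — a R b and a R d, but not b R d.
Only transitive holds.

transitive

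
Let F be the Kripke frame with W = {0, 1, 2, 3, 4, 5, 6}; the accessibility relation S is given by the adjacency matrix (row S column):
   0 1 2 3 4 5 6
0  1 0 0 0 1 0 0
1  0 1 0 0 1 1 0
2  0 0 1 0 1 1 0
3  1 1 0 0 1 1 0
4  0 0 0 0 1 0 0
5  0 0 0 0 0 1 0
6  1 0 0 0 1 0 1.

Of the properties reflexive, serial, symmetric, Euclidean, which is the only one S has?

Reflexive: no — 3 is not related to itself.
Serial: yes — every world has a successor (e.g. 0 S 0).
Symmetric: no — 0 S 4 but not 4 S 0.
Euclidean: no — 1 S 4 and 1 S 5, but not 4 S 5.
Only serial holds.

serial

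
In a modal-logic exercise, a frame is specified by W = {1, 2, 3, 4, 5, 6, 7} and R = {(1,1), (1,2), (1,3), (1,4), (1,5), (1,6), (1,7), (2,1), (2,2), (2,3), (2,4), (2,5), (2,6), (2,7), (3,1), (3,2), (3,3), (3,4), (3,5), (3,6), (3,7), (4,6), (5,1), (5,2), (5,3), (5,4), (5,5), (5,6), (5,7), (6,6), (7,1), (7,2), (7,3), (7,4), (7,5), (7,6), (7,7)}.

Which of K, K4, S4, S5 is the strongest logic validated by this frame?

K4

Transitive (axiom 4): yes — every two-step R-path is closed by a direct edge.
Reflexive (axiom T): no — 4 is not related to itself.
Euclidean (axiom 5): no — 1 R 4 and 1 R 2, but not 4 R 2.
So F validates K, K4; S4 would additionally require R to be reflexive. The strongest is K4.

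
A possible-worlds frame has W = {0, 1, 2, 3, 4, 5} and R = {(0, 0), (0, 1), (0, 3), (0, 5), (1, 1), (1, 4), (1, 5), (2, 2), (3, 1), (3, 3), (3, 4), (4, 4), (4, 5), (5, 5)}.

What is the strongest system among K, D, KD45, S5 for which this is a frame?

D

Serial (axiom D): yes — every world has a successor (e.g. 0 R 0).
Euclidean (axiom 5): no — 0 R 1 and 0 R 3, but not 1 R 3.
Transitive (axiom 4): no — 0 R 1 and 1 R 4, but not 0 R 4.
Reflexive (axiom T): yes — every world is R-related to itself.
So F validates K, D; KD45 would additionally require R to be Euclidean and transitive. The strongest is D.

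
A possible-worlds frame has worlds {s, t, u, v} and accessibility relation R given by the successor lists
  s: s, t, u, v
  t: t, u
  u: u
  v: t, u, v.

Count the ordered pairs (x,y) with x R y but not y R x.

6

Enumerating: (s,t), (s,u), (s,v), (t,u), (v,t), (v,u).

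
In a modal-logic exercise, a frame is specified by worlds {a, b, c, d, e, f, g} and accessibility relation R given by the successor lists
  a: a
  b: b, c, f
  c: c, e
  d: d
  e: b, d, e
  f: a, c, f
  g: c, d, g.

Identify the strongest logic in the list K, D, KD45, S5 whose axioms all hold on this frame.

Serial (axiom D): yes — every world has a successor (e.g. a R a).
Euclidean (axiom 5): no — b R c and b R f, but not c R f.
Transitive (axiom 4): no — b R c and c R e, but not b R e.
Reflexive (axiom T): yes — every world is R-related to itself.
So F validates K, D; KD45 would additionally require R to be Euclidean and transitive. The strongest is D.

D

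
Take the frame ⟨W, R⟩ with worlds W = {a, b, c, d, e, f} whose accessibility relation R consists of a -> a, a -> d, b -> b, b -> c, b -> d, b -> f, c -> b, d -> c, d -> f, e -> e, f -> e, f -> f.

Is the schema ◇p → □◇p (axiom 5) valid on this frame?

By correspondence theory, 5 is valid on a frame iff R is Euclidean.
Euclidean: no — b R c and b R d, but not c R d.

No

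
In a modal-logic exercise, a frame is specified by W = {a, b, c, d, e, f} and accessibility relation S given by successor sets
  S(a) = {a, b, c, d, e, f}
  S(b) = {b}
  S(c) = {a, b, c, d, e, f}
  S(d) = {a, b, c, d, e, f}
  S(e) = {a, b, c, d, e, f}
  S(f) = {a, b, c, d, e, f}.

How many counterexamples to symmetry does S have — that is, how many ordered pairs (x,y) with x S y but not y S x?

5

Enumerating: (a,b), (c,b), (d,b), (e,b), (f,b).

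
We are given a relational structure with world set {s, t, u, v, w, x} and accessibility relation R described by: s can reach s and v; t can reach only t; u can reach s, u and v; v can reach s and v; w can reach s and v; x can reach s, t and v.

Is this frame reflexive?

No

Reflexive: no — w is not related to itself.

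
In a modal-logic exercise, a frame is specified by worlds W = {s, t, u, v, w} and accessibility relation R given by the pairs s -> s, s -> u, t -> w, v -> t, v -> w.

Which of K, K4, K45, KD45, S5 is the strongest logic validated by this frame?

Transitive (axiom 4): yes — every two-step R-path is closed by a direct edge.
Euclidean (axiom 5): no — v R w and v R t, but not w R t.
Serial (axiom D): no — u has no R-successor.
Reflexive (axiom T): no — t is not related to itself.
So F validates K, K4; K45 would additionally require R to be Euclidean. The strongest is K4.

K4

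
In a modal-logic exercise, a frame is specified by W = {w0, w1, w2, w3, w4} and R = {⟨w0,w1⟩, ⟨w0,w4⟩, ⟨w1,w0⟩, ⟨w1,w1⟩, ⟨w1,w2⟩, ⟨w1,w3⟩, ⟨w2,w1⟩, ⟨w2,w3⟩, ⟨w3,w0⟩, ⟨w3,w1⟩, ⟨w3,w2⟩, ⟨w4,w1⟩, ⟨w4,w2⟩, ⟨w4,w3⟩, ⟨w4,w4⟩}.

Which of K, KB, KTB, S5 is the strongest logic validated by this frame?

Symmetric (axiom B): no — w0 R w4 but not w4 R w0.
Reflexive (axiom T): no — w0 is not related to itself.
Euclidean (axiom 5): no — w0 R w1 and w0 R w4, but not w1 R w4.
So F validates K; KB would additionally require R to be symmetric. The strongest is K.

K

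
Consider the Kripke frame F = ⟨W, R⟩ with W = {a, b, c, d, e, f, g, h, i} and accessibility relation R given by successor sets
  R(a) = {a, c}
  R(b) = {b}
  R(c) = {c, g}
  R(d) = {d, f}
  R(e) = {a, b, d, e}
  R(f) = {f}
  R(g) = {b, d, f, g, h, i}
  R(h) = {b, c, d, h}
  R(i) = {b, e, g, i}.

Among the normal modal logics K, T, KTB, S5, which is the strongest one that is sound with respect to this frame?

Reflexive (axiom T): yes — every world is R-related to itself.
Symmetric (axiom B): no — a R c but not c R a.
Euclidean (axiom 5): no — e R a and e R b, but not a R b.
So F validates K, T; KTB would additionally require R to be symmetric. The strongest is T.

T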